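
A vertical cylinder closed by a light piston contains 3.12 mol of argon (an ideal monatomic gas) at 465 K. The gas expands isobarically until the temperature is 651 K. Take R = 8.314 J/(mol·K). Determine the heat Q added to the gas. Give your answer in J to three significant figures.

Isobaric: W = nRΔT = (3.12)(8.314)(186) = 4825 J.
ΔU = nCᵥΔT with Cᵥ = 3R/2: ΔU = (3.12)(12.47)(186) = 7237 J.
Q = ΔU + W = 7237 + 4825 = 12062 J.

Q ≈ 12100 J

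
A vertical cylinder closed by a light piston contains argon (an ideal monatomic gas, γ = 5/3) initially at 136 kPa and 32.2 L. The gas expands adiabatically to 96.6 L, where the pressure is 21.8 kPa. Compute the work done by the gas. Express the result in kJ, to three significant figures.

Adiabatic: W = (P₁V₁ − P₂V₂)/(γ − 1) with γ = 5/3.
P₁V₁ = 4379 J, P₂V₂ = 2106 J.
W = (4379 − 2106) / 0.6667 = 3410 J.

W ≈ 3.41 kJ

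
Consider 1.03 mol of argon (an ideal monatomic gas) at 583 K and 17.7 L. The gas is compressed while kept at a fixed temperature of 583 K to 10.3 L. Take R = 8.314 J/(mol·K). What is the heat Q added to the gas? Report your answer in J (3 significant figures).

Q ≈ -2700 J

Isothermal ⇒ ΔU = 0, so Q = W = nRT ln(V₂/V₁).
Q = (1.03)(8.314)(583) ln(10.3/17.7) = 4992 × -0.5414 = -2703 J.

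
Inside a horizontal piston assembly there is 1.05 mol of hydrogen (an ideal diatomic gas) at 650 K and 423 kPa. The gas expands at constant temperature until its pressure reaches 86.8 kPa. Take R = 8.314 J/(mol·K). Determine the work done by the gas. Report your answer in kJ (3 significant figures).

Isothermal process: W = nRT ln(V₂/V₁) = nRT ln(P₁/P₂).
W = (1.05)(8.314)(650) × ln(423/86.8)
  = 5674 × ln(4.873) = 5674 × 1.584
W_by_gas = 8987 J.

W ≈ 8.99 kJ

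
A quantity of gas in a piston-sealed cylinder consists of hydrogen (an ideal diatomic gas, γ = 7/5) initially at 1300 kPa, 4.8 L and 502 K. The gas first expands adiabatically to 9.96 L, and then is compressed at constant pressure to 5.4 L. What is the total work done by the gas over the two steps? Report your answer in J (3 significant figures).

Step 1 (adiabatic): W = (P₁V₁ − P₂V₂)/(γ−1) = (6240 − 4660)/0.4 = 3950 J.
After step 1: P = 467.9 kPa, V = 9.96 L, T = 374.9 K.
Step 2 (isobaric): W = PΔV = (467.9 kPa)(5.4 − 9.96 L) = -2133 J.
W_total = 3950 − 2133 = 1817 J.

W_total ≈ 1820 J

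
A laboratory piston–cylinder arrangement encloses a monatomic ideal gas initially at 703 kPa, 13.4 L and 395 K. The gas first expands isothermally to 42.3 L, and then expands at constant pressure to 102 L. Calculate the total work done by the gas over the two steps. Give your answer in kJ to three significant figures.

Step 1 (isothermal): W = P₁V₁ ln(V₂/V₁) = (9420) ln(42.3/13.4) = 10829 J.
After step 1: P = 222.7 kPa, V = 42.3 L, T = 395 K.
Step 2 (isobaric): W = PΔV = (222.7 kPa)(102 − 42.3 L) = 13295 J.
W_total = 10829 + 13295 = 24124 J.

W_total ≈ 24.1 kJ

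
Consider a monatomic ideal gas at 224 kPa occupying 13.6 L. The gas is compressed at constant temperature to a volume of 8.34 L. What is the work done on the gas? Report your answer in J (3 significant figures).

W ≈ 1490 J

Isothermal: W = nRT ln(V₂/V₁) = P₁V₁ ln(V₂/V₁).
P₁V₁ = (224 kPa)(13.6 L) = 3046 J.
W = 3046 × ln(8.34/13.6) = 3046 × -0.489
W_by_gas = -1490 J; work on gas = −W_by = 1490 J.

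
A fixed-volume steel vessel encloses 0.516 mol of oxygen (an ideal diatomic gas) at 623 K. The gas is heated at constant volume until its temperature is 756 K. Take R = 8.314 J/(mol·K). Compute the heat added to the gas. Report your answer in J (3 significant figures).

Q ≈ 1430 J

Constant volume ⇒ W = 0, so Q = ΔU = nCᵥΔT with Cᵥ = 5R/2 = 20.79 J/(mol·K).
ΔU = (0.516)(20.79)(756 − 623) = 1426 J.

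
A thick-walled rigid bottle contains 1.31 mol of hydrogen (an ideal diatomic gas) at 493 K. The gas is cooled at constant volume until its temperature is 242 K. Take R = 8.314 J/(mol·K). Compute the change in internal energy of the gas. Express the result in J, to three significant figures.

Constant volume ⇒ W = 0, so Q = ΔU = nCᵥΔT with Cᵥ = 5R/2 = 20.79 J/(mol·K).
ΔU = (1.31)(20.79)(242 − 493) = -6834 J.

ΔU ≈ -6830 J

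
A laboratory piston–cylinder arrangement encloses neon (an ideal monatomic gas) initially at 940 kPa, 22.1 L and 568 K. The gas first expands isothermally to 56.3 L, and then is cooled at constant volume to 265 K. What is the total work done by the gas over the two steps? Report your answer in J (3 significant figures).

W_total ≈ 19400 J

Step 1 (isothermal): W = P₁V₁ ln(V₂/V₁) = (20774) ln(56.3/22.1) = 19426 J.
Step 2 (isochoric): W = 0 (constant volume).
W_total = 19426 + 0 = 19426 J.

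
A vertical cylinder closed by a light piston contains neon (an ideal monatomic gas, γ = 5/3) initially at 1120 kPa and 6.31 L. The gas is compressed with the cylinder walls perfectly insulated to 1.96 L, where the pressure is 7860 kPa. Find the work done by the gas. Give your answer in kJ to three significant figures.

W ≈ -12.5 kJ

Adiabatic: W = (P₁V₁ − P₂V₂)/(γ − 1) with γ = 5/3.
P₁V₁ = 7067 J, P₂V₂ = 15406 J.
W = (7067 − 15406) / 0.6667 = -12508 J.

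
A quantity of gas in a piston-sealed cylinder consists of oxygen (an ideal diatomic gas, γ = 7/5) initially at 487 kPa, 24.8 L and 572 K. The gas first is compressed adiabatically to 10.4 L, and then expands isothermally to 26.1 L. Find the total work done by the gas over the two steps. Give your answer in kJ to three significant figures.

W_total ≈ 3.18 kJ

Step 1 (adiabatic): W = (P₁V₁ − P₂V₂)/(γ−1) = (12078 − 17098)/0.4 = -12551 J.
After step 1: P = 1644 kPa, V = 10.4 L, T = 809.8 K.
Step 2 (isothermal): W = P₁V₁ ln(V₂/V₁) = (17098) ln(26.1/10.4) = 15732 J.
W_total = -12551 + 15732 = 3181 J.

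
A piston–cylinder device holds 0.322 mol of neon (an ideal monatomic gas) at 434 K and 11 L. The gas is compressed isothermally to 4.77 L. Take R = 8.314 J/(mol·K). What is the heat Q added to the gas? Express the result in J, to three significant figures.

Q ≈ -971 J

Isothermal ⇒ ΔU = 0, so Q = W = nRT ln(V₂/V₁).
Q = (0.322)(8.314)(434) ln(4.77/11) = 1162 × -0.8355 = -970.8 J.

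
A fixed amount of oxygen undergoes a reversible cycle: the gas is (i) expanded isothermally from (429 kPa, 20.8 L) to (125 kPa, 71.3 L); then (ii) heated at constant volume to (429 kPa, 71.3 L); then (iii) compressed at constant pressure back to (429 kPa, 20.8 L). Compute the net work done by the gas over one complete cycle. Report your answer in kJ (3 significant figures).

Leg (i): W = PᵢVᵢ ln(V_f/Vᵢ) = (8923) ln(71.3/20.8) = 10993 J.
Leg (ii): W = 0.
Leg (iii): W = PΔV = (429)(20.8 − 71.3) = -21664 J.
W_net = 10993 − 21664 = -10672 J.

W_net ≈ -10.7 kJ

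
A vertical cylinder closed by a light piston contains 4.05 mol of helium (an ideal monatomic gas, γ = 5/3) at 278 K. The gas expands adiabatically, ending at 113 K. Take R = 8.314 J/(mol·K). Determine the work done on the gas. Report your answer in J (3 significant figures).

Adiabatic ⇒ Q = 0, so W_by = −ΔU = nCᵥ(T₁ − T₂).
Cᵥ = 3R/2 = 12.47 J/(mol·K).
W = (4.05)(12.47)(278 − 113) = 8334 J.
Work on gas = −W_by = -8334 J.

W ≈ -8330 J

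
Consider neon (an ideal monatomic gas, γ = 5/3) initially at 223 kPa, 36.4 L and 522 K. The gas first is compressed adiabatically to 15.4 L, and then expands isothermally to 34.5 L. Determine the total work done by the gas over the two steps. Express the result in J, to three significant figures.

W_total ≈ 2190 J

Step 1 (adiabatic): W = (P₁V₁ − P₂V₂)/(γ−1) = (8117 − 14403)/0.667 = -9429 J.
After step 1: P = 935.3 kPa, V = 15.4 L, T = 926.2 K.
Step 2 (isothermal): W = P₁V₁ ln(V₂/V₁) = (14403) ln(34.5/15.4) = 11618 J.
W_total = -9429 + 11618 = 2188 J.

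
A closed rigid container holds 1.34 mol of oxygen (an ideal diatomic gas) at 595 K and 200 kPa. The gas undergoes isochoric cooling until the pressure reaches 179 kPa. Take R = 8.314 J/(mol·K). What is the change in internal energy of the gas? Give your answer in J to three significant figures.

ΔU ≈ -1740 J

Constant volume ⇒ W = 0, so Q = ΔU = nCᵥΔT with Cᵥ = 5R/2 = 20.79 J/(mol·K).
At constant V, T₂/T₁ = P₂/P₁ ⇒ ΔT = T₁(P₂/P₁ − 1) = 595·(179/200 − 1) = -62.47 K.
ΔU = (1.34)(20.79)(-62.47) = -1740 J.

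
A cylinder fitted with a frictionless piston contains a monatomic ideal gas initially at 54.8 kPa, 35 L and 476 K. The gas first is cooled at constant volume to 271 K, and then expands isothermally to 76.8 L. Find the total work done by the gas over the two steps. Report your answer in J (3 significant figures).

W_total ≈ 858 J

Step 1 (isochoric): W = 0 (constant volume).
After step 1: P = 31.2 kPa (V unchanged).
Step 2 (isothermal): W = P₁V₁ ln(V₂/V₁) = (1092) ln(76.8/35) = 858.1 J.
W_total = 0 + 858.1 = 858.1 J.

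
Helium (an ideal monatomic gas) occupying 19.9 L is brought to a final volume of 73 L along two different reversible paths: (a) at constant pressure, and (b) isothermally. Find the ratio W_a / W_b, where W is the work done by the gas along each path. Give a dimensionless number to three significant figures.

W_a / W_b ≈ 2.05

Path (a) isobaric: W = P₁(V₂ − V₁) → W_a/(P₁V₁) = 2.668.
Path (b) isothermal: W = P₁V₁ ln(V₂/V₁) → W_b/(P₁V₁) = 1.3.
W_a / W_b = 2.668 / 1.3 = 2.053.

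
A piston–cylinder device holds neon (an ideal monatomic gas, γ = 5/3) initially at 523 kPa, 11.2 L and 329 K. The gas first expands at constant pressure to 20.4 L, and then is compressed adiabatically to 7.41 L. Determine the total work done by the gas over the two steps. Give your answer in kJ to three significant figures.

W_total ≈ -10.6 kJ

Step 1 (isobaric): W = PΔV = (523 kPa)(20.4 − 11.2 L) = 4812 J.
After step 1: P = 523 kPa, V = 20.4 L, T = 599.2 K.
Step 2 (adiabatic): W = (P₁V₁ − P₂V₂)/(γ−1) = (10669 − 20958)/0.667 = -15432 J.
W_total = 4812 − 15432 = -10621 J.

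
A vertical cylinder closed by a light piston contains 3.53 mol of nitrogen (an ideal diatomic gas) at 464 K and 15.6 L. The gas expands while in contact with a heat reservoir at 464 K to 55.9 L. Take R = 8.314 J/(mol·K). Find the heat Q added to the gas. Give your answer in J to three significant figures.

Q ≈ 17400 J

Isothermal ⇒ ΔU = 0, so Q = W = nRT ln(V₂/V₁).
Q = (3.53)(8.314)(464) ln(55.9/15.6) = 13618 × 1.276 = 17380 J.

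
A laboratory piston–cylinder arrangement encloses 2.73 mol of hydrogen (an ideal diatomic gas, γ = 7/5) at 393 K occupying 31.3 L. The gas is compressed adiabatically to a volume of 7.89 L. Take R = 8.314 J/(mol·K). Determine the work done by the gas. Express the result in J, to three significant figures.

W ≈ -16400 J

Adiabatic: TV^(γ−1) = const with γ = 7/5.
T₂ = T₁ (V₁/V₂)^(γ−1) = 393 × (31.3/7.89)^0.4 = 393 × 1.735 = 682 K.
W_by = nCᵥ(T₁ − T₂) = (2.73)(20.79)(393 − 682) = -16398 J.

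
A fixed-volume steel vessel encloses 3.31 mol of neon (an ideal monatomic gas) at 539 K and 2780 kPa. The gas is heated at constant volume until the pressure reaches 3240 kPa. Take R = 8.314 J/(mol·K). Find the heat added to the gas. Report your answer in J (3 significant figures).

Q ≈ 3680 J

Constant volume ⇒ W = 0, so Q = ΔU = nCᵥΔT with Cᵥ = 3R/2 = 12.47 J/(mol·K).
At constant V, T₂/T₁ = P₂/P₁ ⇒ ΔT = T₁(P₂/P₁ − 1) = 539·(3240/2780 − 1) = 89.19 K.
ΔU = (3.31)(12.47)(89.19) = 3682 J.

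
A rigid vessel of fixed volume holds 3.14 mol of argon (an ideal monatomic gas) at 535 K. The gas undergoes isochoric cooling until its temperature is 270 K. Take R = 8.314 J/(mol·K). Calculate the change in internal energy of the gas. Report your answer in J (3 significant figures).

ΔU ≈ -10400 J

Constant volume ⇒ W = 0, so Q = ΔU = nCᵥΔT with Cᵥ = 3R/2 = 12.47 J/(mol·K).
ΔU = (3.14)(12.47)(270 − 535) = -10377 J.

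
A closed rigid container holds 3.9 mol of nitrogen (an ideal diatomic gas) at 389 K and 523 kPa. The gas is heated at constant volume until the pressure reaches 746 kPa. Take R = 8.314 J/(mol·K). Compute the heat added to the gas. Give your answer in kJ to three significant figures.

Constant volume ⇒ W = 0, so Q = ΔU = nCᵥΔT with Cᵥ = 5R/2 = 20.79 J/(mol·K).
At constant V, T₂/T₁ = P₂/P₁ ⇒ ΔT = T₁(P₂/P₁ − 1) = 389·(746/523 − 1) = 165.9 K.
ΔU = (3.9)(20.79)(165.9) = 13445 J.

Q ≈ 13.4 kJ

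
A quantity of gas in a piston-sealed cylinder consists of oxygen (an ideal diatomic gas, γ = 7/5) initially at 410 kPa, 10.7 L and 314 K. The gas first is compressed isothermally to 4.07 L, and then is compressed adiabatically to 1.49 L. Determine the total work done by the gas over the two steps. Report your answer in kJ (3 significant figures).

Step 1 (isothermal): W = P₁V₁ ln(V₂/V₁) = (4387) ln(4.07/10.7) = -4240 J.
After step 1: P = 1078 kPa, V = 4.07 L, T = 314 K.
Step 2 (adiabatic): W = (P₁V₁ − P₂V₂)/(γ−1) = (4387 − 6557)/0.4 = -5426 J.
W_total = -4240 − 5426 = -9666 J.

W_total ≈ -9.67 kJ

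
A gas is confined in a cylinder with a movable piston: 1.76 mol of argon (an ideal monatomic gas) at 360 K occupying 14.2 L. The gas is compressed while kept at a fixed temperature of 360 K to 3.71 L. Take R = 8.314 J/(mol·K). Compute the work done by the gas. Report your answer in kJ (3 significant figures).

W ≈ -7.07 kJ

Isothermal: W = nRT ln(V₂/V₁).
W = (1.76)(8.314)(360) × ln(3.71/14.2)
  = 5268 × -1.342
W_by_gas = -7070 J.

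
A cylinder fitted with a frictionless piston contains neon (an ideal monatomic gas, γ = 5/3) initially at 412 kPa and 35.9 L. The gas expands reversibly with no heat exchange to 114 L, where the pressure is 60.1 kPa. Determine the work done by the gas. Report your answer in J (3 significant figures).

Adiabatic: W = (P₁V₁ − P₂V₂)/(γ − 1) with γ = 5/3.
P₁V₁ = 14791 J, P₂V₂ = 6851 J.
W = (14791 − 6851) / 0.6667 = 11909 J.

W ≈ 11900 J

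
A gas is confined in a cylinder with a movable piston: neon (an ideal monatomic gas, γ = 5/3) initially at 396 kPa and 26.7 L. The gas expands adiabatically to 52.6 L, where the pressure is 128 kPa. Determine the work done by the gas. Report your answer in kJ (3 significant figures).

W ≈ 5.76 kJ

Adiabatic: W = (P₁V₁ − P₂V₂)/(γ − 1) with γ = 5/3.
P₁V₁ = 10573 J, P₂V₂ = 6733 J.
W = (10573 − 6733) / 0.6667 = 5761 J.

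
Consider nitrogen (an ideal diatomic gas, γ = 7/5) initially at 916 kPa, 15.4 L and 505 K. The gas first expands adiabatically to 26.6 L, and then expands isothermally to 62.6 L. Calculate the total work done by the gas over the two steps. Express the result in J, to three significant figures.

W_total ≈ 16600 J

Step 1 (adiabatic): W = (P₁V₁ − P₂V₂)/(γ−1) = (14106 − 11336)/0.4 = 6925 J.
After step 1: P = 426.2 kPa, V = 26.6 L, T = 405.8 K.
Step 2 (isothermal): W = P₁V₁ ln(V₂/V₁) = (11336) ln(62.6/26.6) = 9702 J.
W_total = 6925 + 9702 = 16627 J.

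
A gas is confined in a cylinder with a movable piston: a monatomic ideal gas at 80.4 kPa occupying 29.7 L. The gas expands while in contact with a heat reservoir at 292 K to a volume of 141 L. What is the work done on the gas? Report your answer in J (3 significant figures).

W ≈ -3720 J

Isothermal: W = nRT ln(V₂/V₁) = P₁V₁ ln(V₂/V₁).
P₁V₁ = (80.4 kPa)(29.7 L) = 2388 J.
W = 2388 × ln(141/29.7) = 2388 × 1.558
W_by_gas = 3719 J; work on gas = −W_by = -3719 J.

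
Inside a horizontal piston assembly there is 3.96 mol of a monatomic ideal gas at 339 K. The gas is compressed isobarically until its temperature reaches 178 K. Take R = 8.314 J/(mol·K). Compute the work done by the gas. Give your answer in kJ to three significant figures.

Isobaric: W = P ΔV = nR ΔT.
W = (3.96)(8.314)(178 − 339) = -5301 J.

W ≈ -5.30 kJ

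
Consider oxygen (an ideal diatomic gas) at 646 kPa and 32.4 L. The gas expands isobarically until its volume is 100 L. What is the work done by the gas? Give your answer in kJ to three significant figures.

W ≈ 43.7 kJ

Isobaric: W = P ΔV.
W = (646 kPa)(100 − 32.4 L) = (646)(67.6) = 43670 J.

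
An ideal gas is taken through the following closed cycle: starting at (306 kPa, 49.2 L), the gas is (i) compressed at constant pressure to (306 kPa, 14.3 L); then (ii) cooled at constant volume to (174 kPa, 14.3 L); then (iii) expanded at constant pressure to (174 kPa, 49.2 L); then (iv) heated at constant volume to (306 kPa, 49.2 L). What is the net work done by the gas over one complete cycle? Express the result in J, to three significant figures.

W_net ≈ -4610 J

Constant-volume legs do no work.
W(i) = (306)(14.3 − 49.2) = -10679 J; W(iii) = (174)(49.2 − 14.3) = 6073 J.
W_net = -10679 + 6073 = -4607 J (the counter-clockwise enclosed area).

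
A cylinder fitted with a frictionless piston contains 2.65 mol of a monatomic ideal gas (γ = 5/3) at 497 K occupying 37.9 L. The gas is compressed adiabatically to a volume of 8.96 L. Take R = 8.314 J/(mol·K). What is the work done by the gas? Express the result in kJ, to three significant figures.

Adiabatic: TV^(γ−1) = const with γ = 5/3.
T₂ = T₁ (V₁/V₂)^(γ−1) = 497 × (37.9/8.96)^0.667 = 497 × 2.615 = 1300 K.
W_by = nCᵥ(T₁ − T₂) = (2.65)(12.47)(497 − 1300) = -26534 J.

W ≈ -26.5 kJ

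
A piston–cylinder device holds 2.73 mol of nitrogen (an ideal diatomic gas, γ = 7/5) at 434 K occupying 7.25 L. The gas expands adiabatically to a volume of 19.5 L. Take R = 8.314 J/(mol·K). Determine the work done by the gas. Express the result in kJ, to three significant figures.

W ≈ 8.05 kJ

Adiabatic: TV^(γ−1) = const with γ = 7/5.
T₂ = T₁ (V₁/V₂)^(γ−1) = 434 × (7.25/19.5)^0.4 = 434 × 0.6732 = 292.2 K.
W_by = nCᵥ(T₁ − T₂) = (2.73)(20.79)(434 − 292.2) = 8049 J.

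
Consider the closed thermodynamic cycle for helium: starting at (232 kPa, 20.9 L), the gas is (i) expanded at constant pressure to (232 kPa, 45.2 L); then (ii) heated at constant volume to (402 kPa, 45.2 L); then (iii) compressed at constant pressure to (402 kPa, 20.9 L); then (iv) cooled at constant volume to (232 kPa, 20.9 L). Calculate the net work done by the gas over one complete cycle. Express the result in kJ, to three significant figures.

W_net ≈ -4.13 kJ

Constant-volume legs do no work.
W(i) = (232)(45.2 − 20.9) = 5638 J; W(iii) = (402)(20.9 − 45.2) = -9769 J.
W_net = 5638 − 9769 = -4131 J (the counter-clockwise enclosed area).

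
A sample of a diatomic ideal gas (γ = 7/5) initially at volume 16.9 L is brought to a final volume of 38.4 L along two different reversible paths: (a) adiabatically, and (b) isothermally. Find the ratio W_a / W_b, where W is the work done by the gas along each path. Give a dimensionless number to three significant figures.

W_a / W_b ≈ 0.852

Path (a) adiabatic: W = P₁V₁(1 − (V₁/V₂)^(γ−1))/(γ−1) → W_a/(P₁V₁) = 0.6996.
Path (b) isothermal: W = P₁V₁ ln(V₂/V₁) → W_b/(P₁V₁) = 0.8207.
W_a / W_b = 0.6996 / 0.8207 = 0.8524.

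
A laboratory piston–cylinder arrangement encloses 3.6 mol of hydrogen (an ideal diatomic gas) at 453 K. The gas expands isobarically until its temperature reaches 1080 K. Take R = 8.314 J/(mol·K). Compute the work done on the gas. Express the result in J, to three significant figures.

Isobaric: W = P ΔV = nR ΔT.
W = (3.6)(8.314)(1080 − 453) = 18766 J.
Work on gas = −W_by = -18766 J.

W ≈ -18800 J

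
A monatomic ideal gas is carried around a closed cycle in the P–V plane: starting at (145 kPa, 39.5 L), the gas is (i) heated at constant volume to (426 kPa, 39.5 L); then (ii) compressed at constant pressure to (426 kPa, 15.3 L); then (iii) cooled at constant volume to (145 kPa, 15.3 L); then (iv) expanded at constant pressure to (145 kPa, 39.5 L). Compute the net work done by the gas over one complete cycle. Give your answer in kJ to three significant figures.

W_net ≈ -6.80 kJ

Constant-volume legs do no work.
W(ii) = (426)(15.3 − 39.5) = -10309 J; W(iv) = (145)(39.5 − 15.3) = 3509 J.
W_net = -10309 + 3509 = -6800 J (the counter-clockwise enclosed area).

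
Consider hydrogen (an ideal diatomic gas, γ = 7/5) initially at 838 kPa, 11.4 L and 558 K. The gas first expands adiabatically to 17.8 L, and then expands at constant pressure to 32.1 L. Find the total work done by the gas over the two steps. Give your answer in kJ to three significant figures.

Step 1 (adiabatic): W = (P₁V₁ − P₂V₂)/(γ−1) = (9553 − 7994)/0.4 = 3899 J.
After step 1: P = 449.1 kPa, V = 17.8 L, T = 466.9 K.
Step 2 (isobaric): W = PΔV = (449.1 kPa)(32.1 − 17.8 L) = 6422 J.
W_total = 3899 + 6422 = 10321 J.

W_total ≈ 10.3 kJ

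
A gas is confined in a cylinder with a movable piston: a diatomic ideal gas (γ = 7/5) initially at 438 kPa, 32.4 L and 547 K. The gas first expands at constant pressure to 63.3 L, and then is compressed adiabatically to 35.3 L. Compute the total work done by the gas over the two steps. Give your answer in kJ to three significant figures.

Step 1 (isobaric): W = PΔV = (438 kPa)(63.3 − 32.4 L) = 13534 J.
After step 1: P = 438 kPa, V = 63.3 L, T = 1069 K.
Step 2 (adiabatic): W = (P₁V₁ − P₂V₂)/(γ−1) = (27725 − 35021)/0.4 = -18239 J.
W_total = 13534 − 18239 = -4705 J.

W_total ≈ -4.70 kJ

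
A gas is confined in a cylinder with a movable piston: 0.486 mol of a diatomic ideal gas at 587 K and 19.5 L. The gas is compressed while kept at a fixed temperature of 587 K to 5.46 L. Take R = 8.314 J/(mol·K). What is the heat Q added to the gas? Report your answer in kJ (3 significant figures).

Q ≈ -3.02 kJ

Isothermal ⇒ ΔU = 0, so Q = W = nRT ln(V₂/V₁).
Q = (0.486)(8.314)(587) ln(5.46/19.5) = 2372 × -1.273 = -3019 J.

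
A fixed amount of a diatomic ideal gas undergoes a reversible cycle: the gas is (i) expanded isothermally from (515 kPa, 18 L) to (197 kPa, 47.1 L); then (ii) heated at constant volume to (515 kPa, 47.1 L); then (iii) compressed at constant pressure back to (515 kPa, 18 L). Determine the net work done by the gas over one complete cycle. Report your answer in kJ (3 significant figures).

W_net ≈ -6.07 kJ

Leg (i): W = PᵢVᵢ ln(V_f/Vᵢ) = (9270) ln(47.1/18) = 8917 J.
Leg (ii): W = 0.
Leg (iii): W = PΔV = (515)(18 − 47.1) = -14986 J.
W_net = 8917 − 14986 = -6070 J.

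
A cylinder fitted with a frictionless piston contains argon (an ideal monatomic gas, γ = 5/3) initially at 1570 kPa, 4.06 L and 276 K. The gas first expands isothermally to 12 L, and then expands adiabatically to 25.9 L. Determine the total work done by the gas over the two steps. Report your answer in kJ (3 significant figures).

W_total ≈ 10.7 kJ

Step 1 (isothermal): W = P₁V₁ ln(V₂/V₁) = (6374) ln(12/4.06) = 6908 J.
After step 1: P = 531.2 kPa, V = 12 L, T = 276 K.
Step 2 (adiabatic): W = (P₁V₁ − P₂V₂)/(γ−1) = (6374 − 3817)/0.667 = 3836 J.
W_total = 6908 + 3836 = 10744 J.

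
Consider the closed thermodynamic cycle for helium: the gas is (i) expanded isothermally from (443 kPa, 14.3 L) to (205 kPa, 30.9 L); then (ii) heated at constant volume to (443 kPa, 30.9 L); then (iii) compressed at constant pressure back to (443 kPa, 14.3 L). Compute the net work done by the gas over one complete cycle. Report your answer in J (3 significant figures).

W_net ≈ -2470 J

Leg (i): W = PᵢVᵢ ln(V_f/Vᵢ) = (6335) ln(30.9/14.3) = 4881 J.
Leg (ii): W = 0.
Leg (iii): W = PΔV = (443)(14.3 − 30.9) = -7354 J.
W_net = 4881 − 7354 = -2473 J.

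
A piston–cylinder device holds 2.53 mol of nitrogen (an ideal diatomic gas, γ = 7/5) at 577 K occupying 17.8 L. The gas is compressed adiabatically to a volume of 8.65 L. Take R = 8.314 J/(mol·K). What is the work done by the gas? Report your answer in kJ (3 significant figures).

Adiabatic: TV^(γ−1) = const with γ = 7/5.
T₂ = T₁ (V₁/V₂)^(γ−1) = 577 × (17.8/8.65)^0.4 = 577 × 1.335 = 770.1 K.
W_by = nCᵥ(T₁ − T₂) = (2.53)(20.79)(577 − 770.1) = -10153 J.

W ≈ -10.2 kJ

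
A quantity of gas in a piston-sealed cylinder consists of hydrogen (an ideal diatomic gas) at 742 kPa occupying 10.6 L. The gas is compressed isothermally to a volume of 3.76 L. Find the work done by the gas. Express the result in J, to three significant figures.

W ≈ -8150 J

Isothermal: W = nRT ln(V₂/V₁) = P₁V₁ ln(V₂/V₁).
P₁V₁ = (742 kPa)(10.6 L) = 7865 J.
W = 7865 × ln(3.76/10.6) = 7865 × -1.036
W_by_gas = -8152 J.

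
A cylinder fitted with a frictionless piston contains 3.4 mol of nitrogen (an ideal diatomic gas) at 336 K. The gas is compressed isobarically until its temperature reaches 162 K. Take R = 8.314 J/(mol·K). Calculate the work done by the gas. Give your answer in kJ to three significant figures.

Isobaric: W = P ΔV = nR ΔT.
W = (3.4)(8.314)(162 − 336) = -4919 J.

W ≈ -4.92 kJ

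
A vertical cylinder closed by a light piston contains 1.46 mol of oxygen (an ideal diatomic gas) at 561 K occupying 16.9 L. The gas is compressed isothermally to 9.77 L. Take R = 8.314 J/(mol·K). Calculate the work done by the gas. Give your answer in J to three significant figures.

Isothermal: W = nRT ln(V₂/V₁).
W = (1.46)(8.314)(561) × ln(9.77/16.9)
  = 6810 × -0.548
W_by_gas = -3732 J.

W ≈ -3730 J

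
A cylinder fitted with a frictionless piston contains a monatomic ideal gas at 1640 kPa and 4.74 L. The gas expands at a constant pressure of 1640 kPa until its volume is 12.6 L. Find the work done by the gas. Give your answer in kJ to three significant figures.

Isobaric: W = P ΔV.
W = (1640 kPa)(12.6 − 4.74 L) = (1640)(7.86) = 12890 J.

W ≈ 12.9 kJ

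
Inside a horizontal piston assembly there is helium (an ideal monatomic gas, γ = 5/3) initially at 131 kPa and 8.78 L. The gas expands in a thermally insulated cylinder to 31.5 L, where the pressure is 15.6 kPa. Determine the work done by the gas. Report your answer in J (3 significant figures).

W ≈ 988 J

Adiabatic: W = (P₁V₁ − P₂V₂)/(γ − 1) with γ = 5/3.
P₁V₁ = 1150 J, P₂V₂ = 491.4 J.
W = (1150 − 491.4) / 0.6667 = 988.2 J.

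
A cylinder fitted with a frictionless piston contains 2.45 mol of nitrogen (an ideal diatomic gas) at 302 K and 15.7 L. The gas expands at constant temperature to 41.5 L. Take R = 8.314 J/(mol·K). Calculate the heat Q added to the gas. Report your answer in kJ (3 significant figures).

Q ≈ 5.98 kJ

Isothermal ⇒ ΔU = 0, so Q = W = nRT ln(V₂/V₁).
Q = (2.45)(8.314)(302) ln(41.5/15.7) = 6152 × 0.972 = 5979 J.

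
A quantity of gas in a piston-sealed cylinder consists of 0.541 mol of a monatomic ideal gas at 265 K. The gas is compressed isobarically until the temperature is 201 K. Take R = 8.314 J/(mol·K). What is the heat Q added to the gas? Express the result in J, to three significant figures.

Isobaric: W = nRΔT = (0.541)(8.314)(-64) = -287.9 J.
ΔU = nCᵥΔT with Cᵥ = 3R/2: ΔU = (0.541)(12.47)(-64) = -431.8 J.
Q = ΔU + W = -431.8 − 287.9 = -719.7 J.

Q ≈ -720 J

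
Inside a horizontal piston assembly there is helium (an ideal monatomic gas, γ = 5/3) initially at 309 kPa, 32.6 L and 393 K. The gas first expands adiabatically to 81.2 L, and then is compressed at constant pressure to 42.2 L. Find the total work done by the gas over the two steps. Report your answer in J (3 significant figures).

W_total ≈ 4250 J

Step 1 (adiabatic): W = (P₁V₁ − P₂V₂)/(γ−1) = (10073 − 5482)/0.667 = 6887 J.
After step 1: P = 67.51 kPa, V = 81.2 L, T = 213.9 K.
Step 2 (isobaric): W = PΔV = (67.51 kPa)(42.2 − 81.2 L) = -2633 J.
W_total = 6887 − 2633 = 4254 J.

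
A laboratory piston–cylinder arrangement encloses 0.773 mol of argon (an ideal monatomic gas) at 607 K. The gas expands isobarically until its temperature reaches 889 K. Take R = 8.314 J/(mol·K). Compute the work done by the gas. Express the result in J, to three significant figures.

W ≈ 1810 J

Isobaric: W = P ΔV = nR ΔT.
W = (0.773)(8.314)(889 − 607) = 1812 J.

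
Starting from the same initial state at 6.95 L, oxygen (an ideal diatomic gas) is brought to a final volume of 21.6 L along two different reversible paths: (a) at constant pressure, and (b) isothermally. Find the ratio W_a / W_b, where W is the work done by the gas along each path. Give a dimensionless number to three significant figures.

W_a / W_b ≈ 1.86

Path (a) isobaric: W = P₁(V₂ − V₁) → W_a/(P₁V₁) = 2.108.
Path (b) isothermal: W = P₁V₁ ln(V₂/V₁) → W_b/(P₁V₁) = 1.134.
W_a / W_b = 2.108 / 1.134 = 1.859.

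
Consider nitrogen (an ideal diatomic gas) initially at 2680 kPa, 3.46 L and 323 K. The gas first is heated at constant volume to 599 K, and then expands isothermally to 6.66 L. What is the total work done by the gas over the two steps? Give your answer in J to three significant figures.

W_total ≈ 11300 J

Step 1 (isochoric): W = 0 (constant volume).
After step 1: P = 4970 kPa (V unchanged).
Step 2 (isothermal): W = P₁V₁ ln(V₂/V₁) = (17196) ln(6.66/3.46) = 11261 J.
W_total = 0 + 11261 = 11261 J.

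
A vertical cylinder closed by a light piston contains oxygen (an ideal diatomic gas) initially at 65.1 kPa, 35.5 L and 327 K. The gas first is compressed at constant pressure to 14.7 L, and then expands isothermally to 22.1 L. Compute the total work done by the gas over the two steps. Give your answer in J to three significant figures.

Step 1 (isobaric): W = PΔV = (65.1 kPa)(14.7 − 35.5 L) = -1354 J.
After step 1: P = 65.1 kPa, V = 14.7 L, T = 135.4 K.
Step 2 (isothermal): W = P₁V₁ ln(V₂/V₁) = (957) ln(22.1/14.7) = 390.2 J.
W_total = -1354 + 390.2 = -963.9 J.

W_total ≈ -964 J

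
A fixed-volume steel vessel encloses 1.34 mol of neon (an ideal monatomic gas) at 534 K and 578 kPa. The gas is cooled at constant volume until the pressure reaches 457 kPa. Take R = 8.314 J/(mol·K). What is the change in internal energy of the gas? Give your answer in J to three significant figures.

Constant volume ⇒ W = 0, so Q = ΔU = nCᵥΔT with Cᵥ = 3R/2 = 12.47 J/(mol·K).
At constant V, T₂/T₁ = P₂/P₁ ⇒ ΔT = T₁(P₂/P₁ − 1) = 534·(457/578 − 1) = -111.8 K.
ΔU = (1.34)(12.47)(-111.8) = -1868 J.

ΔU ≈ -1870 J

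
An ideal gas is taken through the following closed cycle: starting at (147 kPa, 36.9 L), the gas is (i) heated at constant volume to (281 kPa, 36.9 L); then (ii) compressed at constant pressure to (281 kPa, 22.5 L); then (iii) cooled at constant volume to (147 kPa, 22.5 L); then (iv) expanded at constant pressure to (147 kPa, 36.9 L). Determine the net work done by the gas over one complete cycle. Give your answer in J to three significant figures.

Constant-volume legs do no work.
W(ii) = (281)(22.5 − 36.9) = -4046 J; W(iv) = (147)(36.9 − 22.5) = 2117 J.
W_net = -4046 + 2117 = -1930 J (the counter-clockwise enclosed area).

W_net ≈ -1930 J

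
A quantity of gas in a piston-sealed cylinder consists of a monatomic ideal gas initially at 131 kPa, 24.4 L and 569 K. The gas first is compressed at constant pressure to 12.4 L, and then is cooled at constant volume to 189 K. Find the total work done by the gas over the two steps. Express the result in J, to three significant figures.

W_total ≈ -1570 J

Step 1 (isobaric): W = PΔV = (131 kPa)(12.4 − 24.4 L) = -1572 J.
Step 2 (isochoric): W = 0 (constant volume).
W_total = -1572 + 0 = -1572 J.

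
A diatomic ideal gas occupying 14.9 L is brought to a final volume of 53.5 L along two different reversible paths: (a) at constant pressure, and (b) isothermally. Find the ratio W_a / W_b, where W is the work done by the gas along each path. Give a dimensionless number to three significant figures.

W_a / W_b ≈ 2.03

Path (a) isobaric: W = P₁(V₂ − V₁) → W_a/(P₁V₁) = 2.591.
Path (b) isothermal: W = P₁V₁ ln(V₂/V₁) → W_b/(P₁V₁) = 1.278.
W_a / W_b = 2.591 / 1.278 = 2.027.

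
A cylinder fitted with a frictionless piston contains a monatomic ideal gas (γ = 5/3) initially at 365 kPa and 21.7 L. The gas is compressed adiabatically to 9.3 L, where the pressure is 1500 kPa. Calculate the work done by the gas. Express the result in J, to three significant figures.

W ≈ -9040 J

Adiabatic: W = (P₁V₁ − P₂V₂)/(γ − 1) with γ = 5/3.
P₁V₁ = 7920 J, P₂V₂ = 13950 J.
W = (7920 − 13950) / 0.6667 = -9044 J.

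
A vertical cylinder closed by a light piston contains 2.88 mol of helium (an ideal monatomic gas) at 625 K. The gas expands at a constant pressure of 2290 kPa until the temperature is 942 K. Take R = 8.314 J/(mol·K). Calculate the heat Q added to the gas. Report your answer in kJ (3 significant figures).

Isobaric: W = nRΔT = (2.88)(8.314)(317) = 7590 J.
ΔU = nCᵥΔT with Cᵥ = 3R/2: ΔU = (2.88)(12.47)(317) = 11386 J.
Q = ΔU + W = 11386 + 7590 = 18976 J.

Q ≈ 19.0 kJ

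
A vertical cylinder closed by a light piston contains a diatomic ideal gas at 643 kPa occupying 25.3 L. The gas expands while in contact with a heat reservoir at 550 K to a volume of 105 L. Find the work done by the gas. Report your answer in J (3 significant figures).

W ≈ 23200 J

Isothermal: W = nRT ln(V₂/V₁) = P₁V₁ ln(V₂/V₁).
P₁V₁ = (643 kPa)(25.3 L) = 16268 J.
W = 16268 × ln(105/25.3) = 16268 × 1.423
W_by_gas = 23152 J.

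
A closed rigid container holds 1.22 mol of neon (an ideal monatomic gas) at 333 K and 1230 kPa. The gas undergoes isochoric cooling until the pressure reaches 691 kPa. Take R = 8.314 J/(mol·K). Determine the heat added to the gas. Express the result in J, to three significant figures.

Q ≈ -2220 J

Constant volume ⇒ W = 0, so Q = ΔU = nCᵥΔT with Cᵥ = 3R/2 = 12.47 J/(mol·K).
At constant V, T₂/T₁ = P₂/P₁ ⇒ ΔT = T₁(P₂/P₁ − 1) = 333·(691/1230 − 1) = -145.9 K.
ΔU = (1.22)(12.47)(-145.9) = -2220 J.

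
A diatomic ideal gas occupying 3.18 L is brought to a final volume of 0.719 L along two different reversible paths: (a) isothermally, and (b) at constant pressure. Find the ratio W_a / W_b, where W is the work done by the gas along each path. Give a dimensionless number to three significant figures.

Path (a) isothermal: W = P₁V₁ ln(V₂/V₁) → W_a/(P₁V₁) = -1.487.
Path (b) isobaric: W = P₁(V₂ − V₁) → W_b/(P₁V₁) = -0.7739.
W_a / W_b = -1.487 / -0.7739 = 1.921.

W_a / W_b ≈ 1.92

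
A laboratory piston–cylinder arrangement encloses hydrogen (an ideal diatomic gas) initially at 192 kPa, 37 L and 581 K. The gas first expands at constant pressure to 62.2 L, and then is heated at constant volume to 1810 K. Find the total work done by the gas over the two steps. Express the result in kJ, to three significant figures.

Step 1 (isobaric): W = PΔV = (192 kPa)(62.2 − 37 L) = 4838 J.
Step 2 (isochoric): W = 0 (constant volume).
W_total = 4838 + 0 = 4838 J.

W_total ≈ 4.84 kJ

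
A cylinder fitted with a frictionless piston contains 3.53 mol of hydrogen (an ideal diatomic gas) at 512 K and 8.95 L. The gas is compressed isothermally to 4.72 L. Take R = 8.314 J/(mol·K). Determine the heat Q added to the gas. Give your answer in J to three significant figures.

Isothermal ⇒ ΔU = 0, so Q = W = nRT ln(V₂/V₁).
Q = (3.53)(8.314)(512) ln(4.72/8.95) = 15026 × -0.6398 = -9615 J.

Q ≈ -9610 J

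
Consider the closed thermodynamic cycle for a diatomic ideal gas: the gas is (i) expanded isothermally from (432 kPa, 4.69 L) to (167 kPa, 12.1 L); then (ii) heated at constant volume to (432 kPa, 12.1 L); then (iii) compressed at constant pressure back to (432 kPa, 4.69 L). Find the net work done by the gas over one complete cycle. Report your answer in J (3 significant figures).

Leg (i): W = PᵢVᵢ ln(V_f/Vᵢ) = (2026) ln(12.1/4.69) = 1920 J.
Leg (ii): W = 0.
Leg (iii): W = PΔV = (432)(4.69 − 12.1) = -3201 J.
W_net = 1920 − 3201 = -1281 J.

W_net ≈ -1280 J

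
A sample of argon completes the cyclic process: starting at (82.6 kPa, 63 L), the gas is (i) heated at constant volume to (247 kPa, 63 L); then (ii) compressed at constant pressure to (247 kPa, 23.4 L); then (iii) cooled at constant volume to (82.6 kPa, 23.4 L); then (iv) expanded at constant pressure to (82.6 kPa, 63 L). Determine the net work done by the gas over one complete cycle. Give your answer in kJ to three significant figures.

W_net ≈ -6.51 kJ

Constant-volume legs do no work.
W(ii) = (247)(23.4 − 63) = -9781 J; W(iv) = (82.6)(63 − 23.4) = 3271 J.
W_net = -9781 + 3271 = -6510 J (the counter-clockwise enclosed area).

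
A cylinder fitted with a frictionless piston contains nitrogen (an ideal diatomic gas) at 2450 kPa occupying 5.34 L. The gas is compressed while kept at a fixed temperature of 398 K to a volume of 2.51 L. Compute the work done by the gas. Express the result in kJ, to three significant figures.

W ≈ -9.88 kJ

Isothermal: W = nRT ln(V₂/V₁) = P₁V₁ ln(V₂/V₁).
P₁V₁ = (2450 kPa)(5.34 L) = 13083 J.
W = 13083 × ln(2.51/5.34) = 13083 × -0.7549
W_by_gas = -9877 J.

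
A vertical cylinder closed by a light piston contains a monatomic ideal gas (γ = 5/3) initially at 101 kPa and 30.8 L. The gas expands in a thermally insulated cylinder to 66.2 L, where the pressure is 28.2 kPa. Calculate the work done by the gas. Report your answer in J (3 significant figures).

W ≈ 1870 J

Adiabatic: W = (P₁V₁ − P₂V₂)/(γ − 1) with γ = 5/3.
P₁V₁ = 3111 J, P₂V₂ = 1867 J.
W = (3111 − 1867) / 0.6667 = 1866 J.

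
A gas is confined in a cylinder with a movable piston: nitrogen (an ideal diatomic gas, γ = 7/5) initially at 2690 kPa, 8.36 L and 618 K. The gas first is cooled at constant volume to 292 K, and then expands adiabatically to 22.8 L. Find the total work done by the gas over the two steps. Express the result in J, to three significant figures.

W_total ≈ 8780 J

Step 1 (isochoric): W = 0 (constant volume).
After step 1: P = 1271 kPa (V unchanged).
Step 2 (adiabatic): W = (P₁V₁ − P₂V₂)/(γ−1) = (10626 − 7113)/0.4 = 8781 J.
W_total = 0 + 8781 = 8781 J.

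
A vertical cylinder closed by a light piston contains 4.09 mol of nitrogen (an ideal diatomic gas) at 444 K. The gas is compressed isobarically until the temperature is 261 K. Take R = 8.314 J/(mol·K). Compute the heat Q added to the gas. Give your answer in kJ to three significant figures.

Isobaric: W = nRΔT = (4.09)(8.314)(-183) = -6223 J.
ΔU = nCᵥΔT with Cᵥ = 5R/2: ΔU = (4.09)(20.79)(-183) = -15557 J.
Q = ΔU + W = -15557 − 6223 = -21780 J.

Q ≈ -21.8 kJ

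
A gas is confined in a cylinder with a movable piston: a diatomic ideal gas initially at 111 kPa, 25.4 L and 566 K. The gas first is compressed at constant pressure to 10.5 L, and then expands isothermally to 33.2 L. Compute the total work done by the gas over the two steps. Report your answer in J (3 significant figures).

W_total ≈ -312 J

Step 1 (isobaric): W = PΔV = (111 kPa)(10.5 − 25.4 L) = -1654 J.
After step 1: P = 111 kPa, V = 10.5 L, T = 234 K.
Step 2 (isothermal): W = P₁V₁ ln(V₂/V₁) = (1166) ln(33.2/10.5) = 1342 J.
W_total = -1654 + 1342 = -312.2 J.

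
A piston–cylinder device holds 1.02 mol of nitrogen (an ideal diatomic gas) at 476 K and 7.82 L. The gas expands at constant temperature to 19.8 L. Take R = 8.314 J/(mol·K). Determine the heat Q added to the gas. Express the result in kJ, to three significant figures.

Q ≈ 3.75 kJ

Isothermal ⇒ ΔU = 0, so Q = W = nRT ln(V₂/V₁).
Q = (1.02)(8.314)(476) ln(19.8/7.82) = 4037 × 0.929 = 3750 J.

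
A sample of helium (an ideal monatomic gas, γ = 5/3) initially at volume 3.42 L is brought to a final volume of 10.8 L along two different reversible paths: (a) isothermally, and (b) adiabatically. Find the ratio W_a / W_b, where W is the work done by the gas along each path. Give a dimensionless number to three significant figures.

W_a / W_b ≈ 1.43

Path (a) isothermal: W = P₁V₁ ln(V₂/V₁) → W_a/(P₁V₁) = 1.15.
Path (b) adiabatic: W = P₁V₁(1 − (V₁/V₂)^(γ−1))/(γ−1) → W_b/(P₁V₁) = 0.8031.
W_a / W_b = 1.15 / 0.8031 = 1.432.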